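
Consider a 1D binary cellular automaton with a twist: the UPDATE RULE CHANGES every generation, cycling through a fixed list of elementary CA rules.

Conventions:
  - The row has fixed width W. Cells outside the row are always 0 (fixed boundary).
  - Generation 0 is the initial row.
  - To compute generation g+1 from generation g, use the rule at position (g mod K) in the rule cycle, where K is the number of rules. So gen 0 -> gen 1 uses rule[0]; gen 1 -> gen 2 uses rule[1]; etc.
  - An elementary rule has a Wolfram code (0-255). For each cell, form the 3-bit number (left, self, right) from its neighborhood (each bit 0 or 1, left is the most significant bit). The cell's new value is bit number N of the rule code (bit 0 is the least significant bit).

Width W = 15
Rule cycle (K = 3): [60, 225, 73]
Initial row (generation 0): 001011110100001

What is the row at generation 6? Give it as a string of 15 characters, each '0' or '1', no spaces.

Gen 0: 001011110100001
Gen 1 (rule 60): 001110001110001
Gen 2 (rule 225): 100110100110100
Gen 3 (rule 73): 000110000110001
Gen 4 (rule 60): 000101000101001
Gen 5 (rule 225): 110010010010000
Gen 6 (rule 73): 110000000000111

Answer: 110000000000111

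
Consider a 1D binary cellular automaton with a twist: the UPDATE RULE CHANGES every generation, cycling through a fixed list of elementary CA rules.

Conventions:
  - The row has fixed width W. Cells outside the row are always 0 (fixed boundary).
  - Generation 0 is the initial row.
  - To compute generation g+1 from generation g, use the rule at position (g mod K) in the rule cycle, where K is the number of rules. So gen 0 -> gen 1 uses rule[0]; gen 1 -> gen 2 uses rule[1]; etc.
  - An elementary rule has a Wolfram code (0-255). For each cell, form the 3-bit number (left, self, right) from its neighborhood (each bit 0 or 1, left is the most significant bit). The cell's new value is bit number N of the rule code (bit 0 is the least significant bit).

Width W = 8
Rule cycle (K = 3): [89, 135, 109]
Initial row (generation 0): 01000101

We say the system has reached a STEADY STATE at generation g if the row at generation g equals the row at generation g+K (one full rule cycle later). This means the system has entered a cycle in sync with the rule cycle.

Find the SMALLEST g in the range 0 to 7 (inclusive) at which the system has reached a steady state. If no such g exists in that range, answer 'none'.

Answer: none

Derivation:
Gen 0: 01000101
Gen 1 (rule 89): 00110000
Gen 2 (rule 135): 11000111
Gen 3 (rule 109): 11010101
Gen 4 (rule 89): 11000000
Gen 5 (rule 135): 00011111
Gen 6 (rule 109): 11010001
Gen 7 (rule 89): 11001100
Gen 8 (rule 135): 00010001
Gen 9 (rule 109): 11010101
Gen 10 (rule 89): 11000000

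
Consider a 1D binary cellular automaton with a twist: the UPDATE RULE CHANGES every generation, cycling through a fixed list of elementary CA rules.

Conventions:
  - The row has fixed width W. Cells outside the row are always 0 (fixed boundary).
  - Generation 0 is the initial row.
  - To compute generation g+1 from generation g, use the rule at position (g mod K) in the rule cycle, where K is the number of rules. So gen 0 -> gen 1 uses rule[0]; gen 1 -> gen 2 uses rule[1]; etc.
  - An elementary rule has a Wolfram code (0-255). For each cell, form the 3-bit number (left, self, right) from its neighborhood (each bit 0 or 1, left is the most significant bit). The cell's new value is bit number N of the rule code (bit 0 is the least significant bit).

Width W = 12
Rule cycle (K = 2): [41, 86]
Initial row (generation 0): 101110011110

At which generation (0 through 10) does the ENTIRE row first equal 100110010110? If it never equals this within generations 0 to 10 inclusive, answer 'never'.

Answer: 9

Derivation:
Gen 0: 101110011110
Gen 1 (rule 41): 011000010000
Gen 2 (rule 86): 101100111000
Gen 3 (rule 41): 011000100011
Gen 4 (rule 86): 101101110101
Gen 5 (rule 41): 011011001010
Gen 6 (rule 86): 101001111011
Gen 7 (rule 41): 010001000110
Gen 8 (rule 86): 111011101011
Gen 9 (rule 41): 100110010110
Gen 10 (rule 86): 111011110011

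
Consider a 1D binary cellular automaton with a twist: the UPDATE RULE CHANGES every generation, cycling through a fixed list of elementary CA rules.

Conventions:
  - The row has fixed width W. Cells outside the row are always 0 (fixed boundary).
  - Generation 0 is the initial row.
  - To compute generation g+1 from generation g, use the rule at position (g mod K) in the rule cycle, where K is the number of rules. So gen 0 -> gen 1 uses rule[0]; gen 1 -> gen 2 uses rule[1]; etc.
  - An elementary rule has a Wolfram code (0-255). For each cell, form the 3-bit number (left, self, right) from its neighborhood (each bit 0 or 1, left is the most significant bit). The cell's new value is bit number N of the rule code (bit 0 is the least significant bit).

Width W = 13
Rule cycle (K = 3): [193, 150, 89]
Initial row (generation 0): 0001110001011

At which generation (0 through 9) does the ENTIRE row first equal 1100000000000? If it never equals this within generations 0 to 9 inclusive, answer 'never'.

Answer: never

Derivation:
Gen 0: 0001110001011
Gen 1 (rule 193): 1100110100001
Gen 2 (rule 150): 0011000110011
Gen 3 (rule 89): 1011110111011
Gen 4 (rule 193): 0001110011001
Gen 5 (rule 150): 0010101100111
Gen 6 (rule 89): 1000001110101
Gen 7 (rule 193): 0011100110000
Gen 8 (rule 150): 0101011001000
Gen 9 (rule 89): 0000011100111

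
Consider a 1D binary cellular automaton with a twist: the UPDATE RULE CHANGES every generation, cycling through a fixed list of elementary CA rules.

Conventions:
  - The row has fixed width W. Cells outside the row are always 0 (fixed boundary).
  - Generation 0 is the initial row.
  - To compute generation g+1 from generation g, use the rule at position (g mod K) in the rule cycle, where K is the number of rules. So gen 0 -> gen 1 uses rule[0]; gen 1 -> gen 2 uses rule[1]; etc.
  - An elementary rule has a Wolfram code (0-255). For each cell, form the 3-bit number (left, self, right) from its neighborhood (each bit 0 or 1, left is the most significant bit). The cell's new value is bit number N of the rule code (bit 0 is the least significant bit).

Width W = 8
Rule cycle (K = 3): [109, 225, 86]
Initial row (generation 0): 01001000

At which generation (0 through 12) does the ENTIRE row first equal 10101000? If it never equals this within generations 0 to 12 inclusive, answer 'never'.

Answer: never

Derivation:
Gen 0: 01001000
Gen 1 (rule 109): 01001011
Gen 2 (rule 225): 00000101
Gen 3 (rule 86): 00001101
Gen 4 (rule 109): 11101111
Gen 5 (rule 225): 01110111
Gen 6 (rule 86): 10010001
Gen 7 (rule 109): 10010101
Gen 8 (rule 225): 00001010
Gen 9 (rule 86): 00011011
Gen 10 (rule 109): 11011111
Gen 11 (rule 225): 01101111
Gen 12 (rule 86): 10100001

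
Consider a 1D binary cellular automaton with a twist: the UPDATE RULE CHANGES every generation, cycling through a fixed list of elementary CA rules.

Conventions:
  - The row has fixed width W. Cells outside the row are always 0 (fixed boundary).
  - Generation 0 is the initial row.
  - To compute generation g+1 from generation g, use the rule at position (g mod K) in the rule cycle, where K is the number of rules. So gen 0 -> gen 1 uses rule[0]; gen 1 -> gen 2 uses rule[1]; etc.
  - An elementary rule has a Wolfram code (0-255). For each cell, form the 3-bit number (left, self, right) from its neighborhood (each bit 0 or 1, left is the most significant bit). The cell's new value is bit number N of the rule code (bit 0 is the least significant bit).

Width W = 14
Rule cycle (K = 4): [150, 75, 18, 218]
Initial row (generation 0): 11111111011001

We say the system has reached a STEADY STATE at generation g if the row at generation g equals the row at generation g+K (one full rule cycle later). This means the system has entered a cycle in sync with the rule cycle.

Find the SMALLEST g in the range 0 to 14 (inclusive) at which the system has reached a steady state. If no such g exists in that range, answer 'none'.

Gen 0: 11111111011001
Gen 1 (rule 150): 01111110000111
Gen 2 (rule 75): 11000010111101
Gen 3 (rule 18): 00100100000000
Gen 4 (rule 218): 01011010000000
Gen 5 (rule 150): 11000011000000
Gen 6 (rule 75): 11011111011111
Gen 7 (rule 18): 00000000000000
Gen 8 (rule 218): 00000000000000
Gen 9 (rule 150): 00000000000000
Gen 10 (rule 75): 11111111111111
Gen 11 (rule 18): 00000000000000
Gen 12 (rule 218): 00000000000000
Gen 13 (rule 150): 00000000000000
Gen 14 (rule 75): 11111111111111
Gen 15 (rule 18): 00000000000000
Gen 16 (rule 218): 00000000000000
Gen 17 (rule 150): 00000000000000
Gen 18 (rule 75): 11111111111111

Answer: 7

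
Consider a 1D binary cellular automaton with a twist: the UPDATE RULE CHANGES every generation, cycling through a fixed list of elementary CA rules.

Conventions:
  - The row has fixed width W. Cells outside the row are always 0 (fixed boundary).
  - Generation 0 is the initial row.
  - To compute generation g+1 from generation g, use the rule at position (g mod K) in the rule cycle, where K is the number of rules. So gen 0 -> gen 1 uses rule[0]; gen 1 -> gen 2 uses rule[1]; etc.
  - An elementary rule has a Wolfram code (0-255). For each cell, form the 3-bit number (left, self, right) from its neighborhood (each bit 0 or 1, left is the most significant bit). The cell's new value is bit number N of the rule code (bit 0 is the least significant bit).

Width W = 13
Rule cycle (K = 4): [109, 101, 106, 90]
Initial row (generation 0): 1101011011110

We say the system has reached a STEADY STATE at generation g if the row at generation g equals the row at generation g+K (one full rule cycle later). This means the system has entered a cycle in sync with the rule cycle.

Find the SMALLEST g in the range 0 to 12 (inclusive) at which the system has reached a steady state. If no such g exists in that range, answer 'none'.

Answer: 9

Derivation:
Gen 0: 1101011011110
Gen 1 (rule 109): 1111111110010
Gen 2 (rule 101): 0000000010010
Gen 3 (rule 106): 0000000100100
Gen 4 (rule 90): 0000001011010
Gen 5 (rule 109): 1111101111110
Gen 6 (rule 101): 0000110000010
Gen 7 (rule 106): 0001110000100
Gen 8 (rule 90): 0011011001010
Gen 9 (rule 109): 1011111001110
Gen 10 (rule 101): 1100001000010
Gen 11 (rule 106): 1100010000100
Gen 12 (rule 90): 1110101001010
Gen 13 (rule 109): 1011111001110
Gen 14 (rule 101): 1100001000010
Gen 15 (rule 106): 1100010000100
Gen 16 (rule 90): 1110101001010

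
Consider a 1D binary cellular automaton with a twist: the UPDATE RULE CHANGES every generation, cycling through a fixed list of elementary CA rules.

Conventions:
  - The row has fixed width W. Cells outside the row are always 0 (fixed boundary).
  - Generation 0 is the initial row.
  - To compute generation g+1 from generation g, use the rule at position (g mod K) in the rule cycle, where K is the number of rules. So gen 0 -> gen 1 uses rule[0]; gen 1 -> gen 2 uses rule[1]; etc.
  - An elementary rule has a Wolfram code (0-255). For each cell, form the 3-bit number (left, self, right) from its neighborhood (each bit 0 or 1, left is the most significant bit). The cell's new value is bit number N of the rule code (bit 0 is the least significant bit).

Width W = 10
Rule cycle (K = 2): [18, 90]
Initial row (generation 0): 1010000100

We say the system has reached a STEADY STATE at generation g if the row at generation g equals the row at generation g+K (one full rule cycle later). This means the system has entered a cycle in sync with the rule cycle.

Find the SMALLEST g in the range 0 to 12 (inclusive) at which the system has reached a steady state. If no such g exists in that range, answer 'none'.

Gen 0: 1010000100
Gen 1 (rule 18): 0001001010
Gen 2 (rule 90): 0010110001
Gen 3 (rule 18): 0100001010
Gen 4 (rule 90): 1010010001
Gen 5 (rule 18): 0001101010
Gen 6 (rule 90): 0011100001
Gen 7 (rule 18): 0100010010
Gen 8 (rule 90): 1010101101
Gen 9 (rule 18): 0000000000
Gen 10 (rule 90): 0000000000
Gen 11 (rule 18): 0000000000
Gen 12 (rule 90): 0000000000
Gen 13 (rule 18): 0000000000
Gen 14 (rule 90): 0000000000

Answer: 9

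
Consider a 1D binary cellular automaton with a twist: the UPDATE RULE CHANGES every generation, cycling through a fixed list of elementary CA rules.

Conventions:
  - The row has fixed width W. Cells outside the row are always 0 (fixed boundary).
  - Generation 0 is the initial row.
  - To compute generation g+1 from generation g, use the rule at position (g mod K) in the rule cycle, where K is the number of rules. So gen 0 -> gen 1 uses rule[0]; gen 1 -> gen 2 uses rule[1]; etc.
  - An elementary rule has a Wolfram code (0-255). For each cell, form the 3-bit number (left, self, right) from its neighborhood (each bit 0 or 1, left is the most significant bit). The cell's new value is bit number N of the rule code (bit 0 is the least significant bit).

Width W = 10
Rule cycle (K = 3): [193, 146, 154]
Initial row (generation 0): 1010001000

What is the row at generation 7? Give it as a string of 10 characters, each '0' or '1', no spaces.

Answer: 0011111000

Derivation:
Gen 0: 1010001000
Gen 1 (rule 193): 0000100011
Gen 2 (rule 146): 0001010100
Gen 3 (rule 154): 0010000010
Gen 4 (rule 193): 1000111000
Gen 5 (rule 146): 0101010100
Gen 6 (rule 154): 1000000010
Gen 7 (rule 193): 0011111000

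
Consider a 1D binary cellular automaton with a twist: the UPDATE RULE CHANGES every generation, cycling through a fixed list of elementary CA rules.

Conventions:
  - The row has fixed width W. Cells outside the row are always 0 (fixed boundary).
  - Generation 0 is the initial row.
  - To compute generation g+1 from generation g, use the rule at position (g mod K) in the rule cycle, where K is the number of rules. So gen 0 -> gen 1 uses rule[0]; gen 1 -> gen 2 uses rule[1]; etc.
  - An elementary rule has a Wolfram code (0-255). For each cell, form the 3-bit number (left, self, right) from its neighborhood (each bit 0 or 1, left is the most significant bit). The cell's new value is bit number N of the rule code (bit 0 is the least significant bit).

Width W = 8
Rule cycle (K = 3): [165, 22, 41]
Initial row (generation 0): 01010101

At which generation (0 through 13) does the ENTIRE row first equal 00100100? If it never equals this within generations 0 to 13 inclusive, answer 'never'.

Gen 0: 01010101
Gen 1 (rule 165): 01111111
Gen 2 (rule 22): 10000000
Gen 3 (rule 41): 00111111
Gen 4 (rule 165): 10011110
Gen 5 (rule 22): 11100001
Gen 6 (rule 41): 10001100
Gen 7 (rule 165): 10100001
Gen 8 (rule 22): 10110011
Gen 9 (rule 41): 01100010
Gen 10 (rule 165): 00001010
Gen 11 (rule 22): 00011011
Gen 12 (rule 41): 11010110
Gen 13 (rule 165): 00111000

Answer: never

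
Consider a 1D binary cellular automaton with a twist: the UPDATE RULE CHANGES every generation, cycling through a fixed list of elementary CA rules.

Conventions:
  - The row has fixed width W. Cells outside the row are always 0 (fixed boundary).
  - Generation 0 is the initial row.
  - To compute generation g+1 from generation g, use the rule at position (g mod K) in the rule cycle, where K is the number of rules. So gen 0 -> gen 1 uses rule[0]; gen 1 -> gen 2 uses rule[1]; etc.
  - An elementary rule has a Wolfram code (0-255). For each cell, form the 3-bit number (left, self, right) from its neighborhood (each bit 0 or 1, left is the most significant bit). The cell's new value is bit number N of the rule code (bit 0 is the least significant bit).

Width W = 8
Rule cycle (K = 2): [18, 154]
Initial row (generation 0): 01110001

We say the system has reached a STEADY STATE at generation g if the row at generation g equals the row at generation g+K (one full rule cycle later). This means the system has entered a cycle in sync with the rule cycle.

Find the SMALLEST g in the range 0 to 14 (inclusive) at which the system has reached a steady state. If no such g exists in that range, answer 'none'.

Gen 0: 01110001
Gen 1 (rule 18): 10001010
Gen 2 (rule 154): 01010001
Gen 3 (rule 18): 10001010
Gen 4 (rule 154): 01010001
Gen 5 (rule 18): 10001010
Gen 6 (rule 154): 01010001
Gen 7 (rule 18): 10001010
Gen 8 (rule 154): 01010001
Gen 9 (rule 18): 10001010
Gen 10 (rule 154): 01010001
Gen 11 (rule 18): 10001010
Gen 12 (rule 154): 01010001
Gen 13 (rule 18): 10001010
Gen 14 (rule 154): 01010001
Gen 15 (rule 18): 10001010
Gen 16 (rule 154): 01010001

Answer: 1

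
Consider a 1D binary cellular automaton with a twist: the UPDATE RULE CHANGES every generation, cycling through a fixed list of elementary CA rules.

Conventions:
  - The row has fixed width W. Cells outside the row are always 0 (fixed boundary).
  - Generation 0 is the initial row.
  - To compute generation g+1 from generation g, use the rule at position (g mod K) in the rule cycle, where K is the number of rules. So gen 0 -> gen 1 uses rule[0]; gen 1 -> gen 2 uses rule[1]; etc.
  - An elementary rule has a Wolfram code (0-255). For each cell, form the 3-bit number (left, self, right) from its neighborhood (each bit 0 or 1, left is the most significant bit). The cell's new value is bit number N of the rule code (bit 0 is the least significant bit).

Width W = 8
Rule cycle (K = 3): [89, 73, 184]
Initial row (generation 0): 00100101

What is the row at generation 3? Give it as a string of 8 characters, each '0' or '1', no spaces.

Gen 0: 00100101
Gen 1 (rule 89): 10010000
Gen 2 (rule 73): 00000111
Gen 3 (rule 184): 00000110

Answer: 00000110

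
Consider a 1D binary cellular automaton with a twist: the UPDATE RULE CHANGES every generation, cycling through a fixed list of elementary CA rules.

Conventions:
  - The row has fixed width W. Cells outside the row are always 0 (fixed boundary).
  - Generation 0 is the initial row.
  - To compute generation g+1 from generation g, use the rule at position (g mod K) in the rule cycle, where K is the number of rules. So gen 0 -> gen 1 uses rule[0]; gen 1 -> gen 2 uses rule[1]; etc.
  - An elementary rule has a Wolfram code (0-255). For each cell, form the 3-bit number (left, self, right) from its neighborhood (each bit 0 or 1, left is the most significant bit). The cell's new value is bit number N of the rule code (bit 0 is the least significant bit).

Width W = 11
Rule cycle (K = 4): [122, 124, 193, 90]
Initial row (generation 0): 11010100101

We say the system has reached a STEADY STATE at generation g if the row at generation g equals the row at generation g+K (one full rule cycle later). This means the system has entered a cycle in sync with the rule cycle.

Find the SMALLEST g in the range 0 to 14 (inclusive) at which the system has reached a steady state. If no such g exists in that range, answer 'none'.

Gen 0: 11010100101
Gen 1 (rule 122): 11101011010
Gen 2 (rule 124): 10111111111
Gen 3 (rule 193): 00011111111
Gen 4 (rule 90): 00110000001
Gen 5 (rule 122): 01111000010
Gen 6 (rule 124): 01001100011
Gen 7 (rule 193): 00000101001
Gen 8 (rule 90): 00001000110
Gen 9 (rule 122): 00010101111
Gen 10 (rule 124): 00011111001
Gen 11 (rule 193): 11001111000
Gen 12 (rule 90): 11111001100
Gen 13 (rule 122): 10001111110
Gen 14 (rule 124): 11001000011
Gen 15 (rule 193): 01000011001
Gen 16 (rule 90): 10100111110
Gen 17 (rule 122): 01011100011
Gen 18 (rule 124): 01110110011

Answer: none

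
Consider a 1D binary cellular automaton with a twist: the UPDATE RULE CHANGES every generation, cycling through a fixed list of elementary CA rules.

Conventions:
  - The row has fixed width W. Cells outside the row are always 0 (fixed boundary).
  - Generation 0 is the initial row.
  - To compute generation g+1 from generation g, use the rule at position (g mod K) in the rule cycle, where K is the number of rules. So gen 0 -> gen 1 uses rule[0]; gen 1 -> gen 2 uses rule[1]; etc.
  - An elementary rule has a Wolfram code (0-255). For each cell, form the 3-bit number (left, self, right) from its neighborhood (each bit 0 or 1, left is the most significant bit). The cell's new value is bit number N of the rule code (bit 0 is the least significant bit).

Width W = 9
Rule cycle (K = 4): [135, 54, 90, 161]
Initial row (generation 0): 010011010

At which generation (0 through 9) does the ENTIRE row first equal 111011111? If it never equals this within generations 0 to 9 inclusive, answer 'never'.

Answer: never

Derivation:
Gen 0: 010011010
Gen 1 (rule 135): 110100010
Gen 2 (rule 54): 001110111
Gen 3 (rule 90): 011010101
Gen 4 (rule 161): 000101010
Gen 5 (rule 135): 111101010
Gen 6 (rule 54): 000011111
Gen 7 (rule 90): 000110001
Gen 8 (rule 161): 110000100
Gen 9 (rule 135): 000111101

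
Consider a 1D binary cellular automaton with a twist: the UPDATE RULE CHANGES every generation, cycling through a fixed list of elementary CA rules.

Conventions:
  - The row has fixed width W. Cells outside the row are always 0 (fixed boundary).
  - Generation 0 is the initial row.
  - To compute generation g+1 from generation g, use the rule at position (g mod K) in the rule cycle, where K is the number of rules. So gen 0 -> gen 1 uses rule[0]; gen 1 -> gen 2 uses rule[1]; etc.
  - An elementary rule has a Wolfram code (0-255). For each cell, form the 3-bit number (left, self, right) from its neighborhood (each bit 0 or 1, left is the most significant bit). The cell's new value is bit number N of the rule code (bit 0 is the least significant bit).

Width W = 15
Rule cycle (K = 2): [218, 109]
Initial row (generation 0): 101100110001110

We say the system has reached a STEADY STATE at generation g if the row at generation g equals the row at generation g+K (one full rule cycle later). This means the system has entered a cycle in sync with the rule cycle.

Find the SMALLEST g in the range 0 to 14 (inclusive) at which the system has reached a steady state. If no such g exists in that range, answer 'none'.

Answer: none

Derivation:
Gen 0: 101100110001110
Gen 1 (rule 218): 001111111011111
Gen 2 (rule 109): 101000001110001
Gen 3 (rule 218): 000100011111010
Gen 4 (rule 109): 110101010001110
Gen 5 (rule 218): 110000001011111
Gen 6 (rule 109): 110111101110001
Gen 7 (rule 218): 110111101111010
Gen 8 (rule 109): 111100111001110
Gen 9 (rule 218): 111111111111111
Gen 10 (rule 109): 100000000000001
Gen 11 (rule 218): 010000000000010
Gen 12 (rule 109): 010111111111010
Gen 13 (rule 218): 100111111111001
Gen 14 (rule 109): 100100000001001
Gen 15 (rule 218): 011010000010110
Gen 16 (rule 109): 011110111011110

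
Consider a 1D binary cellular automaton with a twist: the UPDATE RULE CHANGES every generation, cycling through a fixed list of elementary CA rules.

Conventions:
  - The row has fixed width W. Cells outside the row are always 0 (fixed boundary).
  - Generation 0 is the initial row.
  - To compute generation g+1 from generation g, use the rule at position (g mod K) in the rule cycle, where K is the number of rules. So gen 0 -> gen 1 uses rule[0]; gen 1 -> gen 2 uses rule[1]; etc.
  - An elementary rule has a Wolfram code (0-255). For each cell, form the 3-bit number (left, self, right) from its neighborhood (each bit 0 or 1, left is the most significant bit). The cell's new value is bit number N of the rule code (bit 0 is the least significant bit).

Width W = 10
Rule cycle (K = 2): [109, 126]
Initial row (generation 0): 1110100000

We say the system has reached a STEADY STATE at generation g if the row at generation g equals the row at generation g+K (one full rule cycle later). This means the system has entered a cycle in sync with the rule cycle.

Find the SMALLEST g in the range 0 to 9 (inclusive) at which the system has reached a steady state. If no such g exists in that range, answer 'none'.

Answer: none

Derivation:
Gen 0: 1110100000
Gen 1 (rule 109): 1011101111
Gen 2 (rule 126): 1110111001
Gen 3 (rule 109): 1011101001
Gen 4 (rule 126): 1110111111
Gen 5 (rule 109): 1011100001
Gen 6 (rule 126): 1110110011
Gen 7 (rule 109): 1011110011
Gen 8 (rule 126): 1110011111
Gen 9 (rule 109): 1010010001
Gen 10 (rule 126): 1111111011
Gen 11 (rule 109): 1000001111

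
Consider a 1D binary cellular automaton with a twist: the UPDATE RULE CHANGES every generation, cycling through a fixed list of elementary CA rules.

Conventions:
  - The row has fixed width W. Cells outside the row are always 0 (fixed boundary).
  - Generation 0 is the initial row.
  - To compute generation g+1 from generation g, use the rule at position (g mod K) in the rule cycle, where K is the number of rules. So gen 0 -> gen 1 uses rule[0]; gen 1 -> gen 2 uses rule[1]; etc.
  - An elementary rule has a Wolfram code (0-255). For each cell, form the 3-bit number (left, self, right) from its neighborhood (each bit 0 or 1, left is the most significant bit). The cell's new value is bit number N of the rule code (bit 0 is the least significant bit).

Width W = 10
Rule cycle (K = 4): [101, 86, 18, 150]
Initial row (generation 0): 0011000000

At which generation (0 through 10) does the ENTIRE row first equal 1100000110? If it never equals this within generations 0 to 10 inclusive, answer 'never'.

Answer: never

Derivation:
Gen 0: 0011000000
Gen 1 (rule 101): 1001011111
Gen 2 (rule 86): 1111000001
Gen 3 (rule 18): 0000100010
Gen 4 (rule 150): 0001110111
Gen 5 (rule 101): 1100011001
Gen 6 (rule 86): 0110101111
Gen 7 (rule 18): 1000000000
Gen 8 (rule 150): 1100000000
Gen 9 (rule 101): 0101111111
Gen 10 (rule 86): 1100000001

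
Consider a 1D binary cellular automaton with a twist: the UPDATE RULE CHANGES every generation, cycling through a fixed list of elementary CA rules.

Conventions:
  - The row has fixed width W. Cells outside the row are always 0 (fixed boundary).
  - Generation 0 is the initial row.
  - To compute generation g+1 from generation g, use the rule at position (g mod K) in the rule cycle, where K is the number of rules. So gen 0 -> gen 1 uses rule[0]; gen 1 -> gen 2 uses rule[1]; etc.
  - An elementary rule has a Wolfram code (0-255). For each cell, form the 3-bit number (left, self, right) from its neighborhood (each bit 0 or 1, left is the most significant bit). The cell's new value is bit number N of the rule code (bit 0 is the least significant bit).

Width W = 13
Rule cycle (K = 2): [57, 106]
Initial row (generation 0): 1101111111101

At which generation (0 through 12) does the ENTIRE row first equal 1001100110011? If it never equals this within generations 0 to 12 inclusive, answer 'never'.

Answer: 11

Derivation:
Gen 0: 1101111111101
Gen 1 (rule 57): 1011000000010
Gen 2 (rule 106): 0111000000100
Gen 3 (rule 57): 0100111110011
Gen 4 (rule 106): 1001100010111
Gen 5 (rule 57): 0101011001100
Gen 6 (rule 106): 1010111011100
Gen 7 (rule 57): 0101100110011
Gen 8 (rule 106): 1011101110111
Gen 9 (rule 57): 0110011001100
Gen 10 (rule 106): 1110111011100
Gen 11 (rule 57): 1001100110011
Gen 12 (rule 106): 0011101110111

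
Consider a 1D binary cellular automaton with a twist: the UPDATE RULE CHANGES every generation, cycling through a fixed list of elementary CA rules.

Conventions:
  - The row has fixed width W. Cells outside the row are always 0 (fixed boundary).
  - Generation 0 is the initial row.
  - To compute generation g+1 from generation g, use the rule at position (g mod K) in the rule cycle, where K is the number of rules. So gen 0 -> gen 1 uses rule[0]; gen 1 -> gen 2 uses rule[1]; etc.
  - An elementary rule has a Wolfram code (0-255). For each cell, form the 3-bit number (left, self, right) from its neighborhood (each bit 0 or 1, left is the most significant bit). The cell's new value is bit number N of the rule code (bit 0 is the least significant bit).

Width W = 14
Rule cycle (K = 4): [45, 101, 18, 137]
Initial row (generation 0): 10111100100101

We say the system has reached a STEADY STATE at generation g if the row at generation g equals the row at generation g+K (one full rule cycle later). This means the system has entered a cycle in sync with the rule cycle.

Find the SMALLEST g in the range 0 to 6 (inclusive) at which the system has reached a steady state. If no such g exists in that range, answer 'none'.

Gen 0: 10111100100101
Gen 1 (rule 45): 11100000100111
Gen 2 (rule 101): 00101110100001
Gen 3 (rule 18): 01000000010010
Gen 4 (rule 137): 00011111000000
Gen 5 (rule 45): 11010000011111
Gen 6 (rule 101): 01110111000001
Gen 7 (rule 18): 10000000100010
Gen 8 (rule 137): 00111110001000
Gen 9 (rule 45): 10100000101011
Gen 10 (rule 101): 11101110111101

Answer: none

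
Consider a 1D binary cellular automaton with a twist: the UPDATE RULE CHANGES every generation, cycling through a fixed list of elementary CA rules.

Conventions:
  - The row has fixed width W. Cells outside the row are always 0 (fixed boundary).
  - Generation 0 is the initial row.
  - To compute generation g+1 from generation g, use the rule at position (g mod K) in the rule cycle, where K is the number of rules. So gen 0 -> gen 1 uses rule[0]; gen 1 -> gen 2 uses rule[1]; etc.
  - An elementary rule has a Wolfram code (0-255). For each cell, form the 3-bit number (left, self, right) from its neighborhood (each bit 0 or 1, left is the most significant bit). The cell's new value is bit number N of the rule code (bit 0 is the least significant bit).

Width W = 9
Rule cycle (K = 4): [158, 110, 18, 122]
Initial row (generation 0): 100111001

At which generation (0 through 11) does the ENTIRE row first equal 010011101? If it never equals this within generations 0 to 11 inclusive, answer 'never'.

Gen 0: 100111001
Gen 1 (rule 158): 111110111
Gen 2 (rule 110): 100011101
Gen 3 (rule 18): 010100000
Gen 4 (rule 122): 101010000
Gen 5 (rule 158): 101011000
Gen 6 (rule 110): 111111000
Gen 7 (rule 18): 000000100
Gen 8 (rule 122): 000001010
Gen 9 (rule 158): 000011011
Gen 10 (rule 110): 000111111
Gen 11 (rule 18): 001000000

Answer: never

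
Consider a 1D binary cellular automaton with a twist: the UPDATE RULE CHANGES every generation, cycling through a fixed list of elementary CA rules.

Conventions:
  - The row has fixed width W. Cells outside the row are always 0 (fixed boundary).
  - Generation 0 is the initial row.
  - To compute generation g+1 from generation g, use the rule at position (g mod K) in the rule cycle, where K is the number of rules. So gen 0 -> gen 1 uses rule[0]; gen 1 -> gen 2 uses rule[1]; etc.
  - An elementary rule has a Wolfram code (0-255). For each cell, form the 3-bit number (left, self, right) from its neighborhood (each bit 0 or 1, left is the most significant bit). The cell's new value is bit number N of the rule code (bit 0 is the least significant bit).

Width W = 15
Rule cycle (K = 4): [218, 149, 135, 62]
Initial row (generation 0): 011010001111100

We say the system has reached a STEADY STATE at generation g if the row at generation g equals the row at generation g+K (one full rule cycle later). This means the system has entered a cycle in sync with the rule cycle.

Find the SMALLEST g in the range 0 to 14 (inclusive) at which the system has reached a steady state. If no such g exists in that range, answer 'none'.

Gen 0: 011010001111100
Gen 1 (rule 218): 111001011111110
Gen 2 (rule 149): 010101001111101
Gen 3 (rule 135): 110101010111001
Gen 4 (rule 62): 101111111100111
Gen 5 (rule 218): 001111111111111
Gen 6 (rule 149): 100111111111110
Gen 7 (rule 135): 101011111111100
Gen 8 (rule 62): 111110000000010
Gen 9 (rule 218): 111111000000101
Gen 10 (rule 149): 011110111110101
Gen 11 (rule 135): 101100011100101
Gen 12 (rule 62): 111010110011111
Gen 13 (rule 218): 111000111111111
Gen 14 (rule 149): 010110011111110
Gen 15 (rule 135): 110000101111100
Gen 16 (rule 62): 101001111000010
Gen 17 (rule 218): 000111111100101
Gen 18 (rule 149): 110011111010101

Answer: none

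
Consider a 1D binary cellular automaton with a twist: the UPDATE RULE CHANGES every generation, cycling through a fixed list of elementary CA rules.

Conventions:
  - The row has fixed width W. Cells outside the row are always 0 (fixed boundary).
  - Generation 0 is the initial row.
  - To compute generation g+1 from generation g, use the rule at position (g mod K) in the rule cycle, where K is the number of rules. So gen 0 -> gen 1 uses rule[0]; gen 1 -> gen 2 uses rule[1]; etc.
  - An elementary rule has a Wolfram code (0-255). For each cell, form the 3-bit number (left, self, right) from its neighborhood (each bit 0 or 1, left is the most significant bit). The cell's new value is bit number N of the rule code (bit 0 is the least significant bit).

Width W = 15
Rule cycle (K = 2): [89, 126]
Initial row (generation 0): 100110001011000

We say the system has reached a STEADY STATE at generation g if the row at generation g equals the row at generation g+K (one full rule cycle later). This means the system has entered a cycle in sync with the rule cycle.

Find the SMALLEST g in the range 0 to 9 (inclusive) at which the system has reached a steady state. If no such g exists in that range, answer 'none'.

Answer: none

Derivation:
Gen 0: 100110001011000
Gen 1 (rule 89): 010111100011111
Gen 2 (rule 126): 111100110110001
Gen 3 (rule 89): 100110110111100
Gen 4 (rule 126): 111111111100110
Gen 5 (rule 89): 100000000110111
Gen 6 (rule 126): 110000001111101
Gen 7 (rule 89): 111111101000100
Gen 8 (rule 126): 100000111101110
Gen 9 (rule 89): 011110100101011
Gen 10 (rule 126): 110011111111111
Gen 11 (rule 89): 111010000000001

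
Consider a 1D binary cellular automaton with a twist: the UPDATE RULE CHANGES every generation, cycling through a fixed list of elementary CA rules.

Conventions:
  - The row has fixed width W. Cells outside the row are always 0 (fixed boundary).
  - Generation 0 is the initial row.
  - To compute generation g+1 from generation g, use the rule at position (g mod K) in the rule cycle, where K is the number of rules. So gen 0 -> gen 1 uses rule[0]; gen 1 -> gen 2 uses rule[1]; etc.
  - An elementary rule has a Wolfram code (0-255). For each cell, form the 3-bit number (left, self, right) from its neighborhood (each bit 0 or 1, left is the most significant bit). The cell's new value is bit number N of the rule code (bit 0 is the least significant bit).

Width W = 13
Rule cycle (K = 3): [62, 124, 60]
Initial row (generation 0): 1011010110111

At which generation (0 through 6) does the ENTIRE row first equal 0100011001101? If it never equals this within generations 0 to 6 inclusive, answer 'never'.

Gen 0: 1011010110111
Gen 1 (rule 62): 1110111101100
Gen 2 (rule 124): 1011100111110
Gen 3 (rule 60): 1110010100001
Gen 4 (rule 62): 1001111110011
Gen 5 (rule 124): 1101000011011
Gen 6 (rule 60): 1011100010110

Answer: never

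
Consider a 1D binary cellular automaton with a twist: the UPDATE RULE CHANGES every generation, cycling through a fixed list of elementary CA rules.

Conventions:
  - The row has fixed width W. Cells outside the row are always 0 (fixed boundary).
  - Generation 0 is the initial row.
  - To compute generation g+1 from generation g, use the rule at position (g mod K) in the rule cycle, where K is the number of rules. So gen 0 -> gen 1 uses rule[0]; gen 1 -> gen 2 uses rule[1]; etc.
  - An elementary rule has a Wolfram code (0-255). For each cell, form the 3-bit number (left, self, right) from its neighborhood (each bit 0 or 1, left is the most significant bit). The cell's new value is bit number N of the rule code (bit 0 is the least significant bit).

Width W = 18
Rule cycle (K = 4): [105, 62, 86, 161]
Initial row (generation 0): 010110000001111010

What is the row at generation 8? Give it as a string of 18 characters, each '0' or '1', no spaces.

Answer: 001100000010101010

Derivation:
Gen 0: 010110000001111010
Gen 1 (rule 105): 001110111101001100
Gen 2 (rule 62): 011001100011111010
Gen 3 (rule 86): 101110110100001011
Gen 4 (rule 161): 010101001001100100
Gen 5 (rule 105): 001010000001100001
Gen 6 (rule 62): 011111000011010011
Gen 7 (rule 86): 100001100101011101
Gen 8 (rule 161): 001100000010101010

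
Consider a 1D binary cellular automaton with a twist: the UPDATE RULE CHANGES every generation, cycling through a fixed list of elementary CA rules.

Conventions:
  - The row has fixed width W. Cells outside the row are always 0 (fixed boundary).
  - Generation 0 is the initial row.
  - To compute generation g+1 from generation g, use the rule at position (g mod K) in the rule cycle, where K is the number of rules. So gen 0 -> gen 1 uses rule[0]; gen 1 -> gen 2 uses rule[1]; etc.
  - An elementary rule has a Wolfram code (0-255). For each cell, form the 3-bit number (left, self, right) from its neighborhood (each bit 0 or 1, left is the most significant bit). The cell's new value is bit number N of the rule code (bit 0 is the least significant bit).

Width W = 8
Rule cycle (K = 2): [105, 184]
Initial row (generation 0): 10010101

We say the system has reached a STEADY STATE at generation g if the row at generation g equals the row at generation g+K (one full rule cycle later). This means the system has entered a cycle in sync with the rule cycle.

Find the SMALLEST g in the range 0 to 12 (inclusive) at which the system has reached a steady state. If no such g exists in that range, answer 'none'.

Answer: 8

Derivation:
Gen 0: 10010101
Gen 1 (rule 105): 00001010
Gen 2 (rule 184): 00000101
Gen 3 (rule 105): 11110010
Gen 4 (rule 184): 11101001
Gen 5 (rule 105): 10110000
Gen 6 (rule 184): 01101000
Gen 7 (rule 105): 01110011
Gen 8 (rule 184): 01101010
Gen 9 (rule 105): 01110100
Gen 10 (rule 184): 01101010
Gen 11 (rule 105): 01110100
Gen 12 (rule 184): 01101010
Gen 13 (rule 105): 01110100
Gen 14 (rule 184): 01101010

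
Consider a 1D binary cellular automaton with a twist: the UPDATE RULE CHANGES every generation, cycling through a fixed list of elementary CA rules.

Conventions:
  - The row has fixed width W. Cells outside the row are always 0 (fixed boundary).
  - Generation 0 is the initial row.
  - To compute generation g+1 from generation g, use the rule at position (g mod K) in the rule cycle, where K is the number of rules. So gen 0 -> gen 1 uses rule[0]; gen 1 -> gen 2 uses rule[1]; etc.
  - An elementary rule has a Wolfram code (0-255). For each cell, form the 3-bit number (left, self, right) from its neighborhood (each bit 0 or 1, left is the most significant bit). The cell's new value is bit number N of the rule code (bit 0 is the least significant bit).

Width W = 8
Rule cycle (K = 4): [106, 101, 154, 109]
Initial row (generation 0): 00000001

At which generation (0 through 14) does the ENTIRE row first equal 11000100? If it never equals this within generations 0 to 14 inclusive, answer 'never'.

Gen 0: 00000001
Gen 1 (rule 106): 00000010
Gen 2 (rule 101): 11111010
Gen 3 (rule 154): 11110001
Gen 4 (rule 109): 10010101
Gen 5 (rule 106): 00101010
Gen 6 (rule 101): 10111110
Gen 7 (rule 154): 00111101
Gen 8 (rule 109): 10100111
Gen 9 (rule 106): 01001101
Gen 10 (rule 101): 01000111
Gen 11 (rule 154): 10101110
Gen 12 (rule 109): 11111010
Gen 13 (rule 106): 10001100
Gen 14 (rule 101): 10100101

Answer: never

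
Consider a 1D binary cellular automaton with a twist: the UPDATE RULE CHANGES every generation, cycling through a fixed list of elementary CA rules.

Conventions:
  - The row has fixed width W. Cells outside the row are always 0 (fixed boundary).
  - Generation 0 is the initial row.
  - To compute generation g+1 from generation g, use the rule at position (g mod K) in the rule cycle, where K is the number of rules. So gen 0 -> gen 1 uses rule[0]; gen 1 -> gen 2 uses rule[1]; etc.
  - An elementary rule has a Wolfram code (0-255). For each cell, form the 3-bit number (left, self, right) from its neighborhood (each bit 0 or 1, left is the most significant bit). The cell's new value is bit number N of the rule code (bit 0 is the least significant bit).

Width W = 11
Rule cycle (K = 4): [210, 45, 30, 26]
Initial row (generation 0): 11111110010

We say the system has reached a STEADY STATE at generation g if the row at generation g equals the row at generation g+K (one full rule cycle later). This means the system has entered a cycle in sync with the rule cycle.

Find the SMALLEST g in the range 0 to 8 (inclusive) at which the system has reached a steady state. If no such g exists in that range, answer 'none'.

Gen 0: 11111110010
Gen 1 (rule 210): 01111111101
Gen 2 (rule 45): 01000000011
Gen 3 (rule 30): 11100000110
Gen 4 (rule 26): 10010001101
Gen 5 (rule 210): 01101010100
Gen 6 (rule 45): 01011111101
Gen 7 (rule 30): 11010000001
Gen 8 (rule 26): 10001000010
Gen 9 (rule 210): 01010100101
Gen 10 (rule 45): 01111100111
Gen 11 (rule 30): 11000011100
Gen 12 (rule 26): 10100110010

Answer: none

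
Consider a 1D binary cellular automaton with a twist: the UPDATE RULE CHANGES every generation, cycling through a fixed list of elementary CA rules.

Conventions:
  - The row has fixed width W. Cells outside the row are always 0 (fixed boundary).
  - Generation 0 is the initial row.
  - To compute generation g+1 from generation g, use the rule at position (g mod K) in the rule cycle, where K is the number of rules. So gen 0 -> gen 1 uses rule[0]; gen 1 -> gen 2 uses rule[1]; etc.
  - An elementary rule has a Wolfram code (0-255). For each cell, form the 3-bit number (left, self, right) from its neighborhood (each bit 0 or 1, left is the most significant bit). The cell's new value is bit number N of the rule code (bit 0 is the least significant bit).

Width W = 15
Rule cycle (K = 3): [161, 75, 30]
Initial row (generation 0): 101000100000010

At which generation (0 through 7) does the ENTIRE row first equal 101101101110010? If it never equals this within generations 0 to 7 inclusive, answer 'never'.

Answer: never

Derivation:
Gen 0: 101000100000010
Gen 1 (rule 161): 010010001111000
Gen 2 (rule 75): 100100111001011
Gen 3 (rule 30): 111111100111010
Gen 4 (rule 161): 011111000010100
Gen 5 (rule 75): 110001011100001
Gen 6 (rule 30): 101011010010011
Gen 7 (rule 161): 010100100000000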